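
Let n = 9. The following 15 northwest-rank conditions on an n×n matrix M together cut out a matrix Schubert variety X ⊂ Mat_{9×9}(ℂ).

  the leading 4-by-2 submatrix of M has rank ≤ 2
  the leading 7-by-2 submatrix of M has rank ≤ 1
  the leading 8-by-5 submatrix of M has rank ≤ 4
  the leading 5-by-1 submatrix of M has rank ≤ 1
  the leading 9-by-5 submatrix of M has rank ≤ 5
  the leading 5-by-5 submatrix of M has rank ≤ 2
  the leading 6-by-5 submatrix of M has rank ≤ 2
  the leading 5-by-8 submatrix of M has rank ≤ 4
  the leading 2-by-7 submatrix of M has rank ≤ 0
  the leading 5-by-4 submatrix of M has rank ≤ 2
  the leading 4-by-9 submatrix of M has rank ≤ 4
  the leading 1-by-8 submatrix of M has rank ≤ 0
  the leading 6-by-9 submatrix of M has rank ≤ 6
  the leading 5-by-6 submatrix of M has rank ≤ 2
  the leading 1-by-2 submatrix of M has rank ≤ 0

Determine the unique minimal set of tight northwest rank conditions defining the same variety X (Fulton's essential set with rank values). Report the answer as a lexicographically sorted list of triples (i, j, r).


Rank table r_w(9×9) implied by the 15 constraints:

  R[1]: 0 | 0 | 0 | 0 | 0 | 0 | 0 | 0 | 1
  R[2]: 0 | 0 | 0 | 0 | 0 | 0 | 0 | 1 | 2
  R[3]: 1 | 1 | 1 | 1 | 1 | 1 | 1 | 2 | 3
  R[4]: 1 | 1 | 2 | 2 | 2 | 2 | 2 | 3 | 4
  R[5]: 1 | 1 | 2 | 2 | 2 | 2 | 3 | 4 | 5
  R[6]: 1 | 1 | 2 | 2 | 2 | 3 | 4 | 5 | 6
  R[7]: 1 | 1 | 2 | 3 | 3 | 4 | 5 | 6 | 7
  R[8]: 1 | 2 | 3 | 4 | 4 | 5 | 6 | 7 | 8
  R[9]: 1 | 2 | 3 | 4 | 5 | 6 | 7 | 8 | 9

the unique w with this rank table is (9, 8, 1, 3, 7, 6, 4, 2, 5).

Rothe diagram D(w) (24 cells), 5 SE-corners (essential conditions):

[(1, 8, 0), (2, 7, 0), (5, 6, 2), (6, 5, 2), (7, 2, 1)]


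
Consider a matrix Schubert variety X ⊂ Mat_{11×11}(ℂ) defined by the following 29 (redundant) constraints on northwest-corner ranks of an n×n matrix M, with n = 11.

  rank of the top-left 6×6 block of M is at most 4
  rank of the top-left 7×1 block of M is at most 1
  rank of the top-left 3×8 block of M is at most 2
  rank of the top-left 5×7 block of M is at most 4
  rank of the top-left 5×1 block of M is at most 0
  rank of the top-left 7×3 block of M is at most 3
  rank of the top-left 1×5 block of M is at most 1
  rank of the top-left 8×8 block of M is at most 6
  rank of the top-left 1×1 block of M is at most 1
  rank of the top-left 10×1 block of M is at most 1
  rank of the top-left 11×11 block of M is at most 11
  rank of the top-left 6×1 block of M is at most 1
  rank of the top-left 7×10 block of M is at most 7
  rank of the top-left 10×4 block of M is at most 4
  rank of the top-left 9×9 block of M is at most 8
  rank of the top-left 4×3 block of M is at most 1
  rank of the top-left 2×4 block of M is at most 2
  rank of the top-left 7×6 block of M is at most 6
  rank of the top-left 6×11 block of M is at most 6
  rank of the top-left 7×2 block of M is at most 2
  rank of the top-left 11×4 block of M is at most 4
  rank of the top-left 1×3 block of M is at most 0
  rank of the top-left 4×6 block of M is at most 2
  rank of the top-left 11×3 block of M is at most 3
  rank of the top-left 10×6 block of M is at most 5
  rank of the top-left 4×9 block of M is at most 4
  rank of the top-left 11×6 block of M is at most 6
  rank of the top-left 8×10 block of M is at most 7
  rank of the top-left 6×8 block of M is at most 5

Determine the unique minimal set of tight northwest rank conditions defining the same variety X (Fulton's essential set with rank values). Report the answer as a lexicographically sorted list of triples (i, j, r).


The tightest implied rank at each (i,j), from the 29 conditions:

  0 0 0 1 1 1 1 1 1 1 1
  0 1 1 2 2 2 2 2 2 2 2
  0 1 1 2 2 2 2 2 3 3 3
  0 1 1 2 2 2 3 3 4 4 4
  0 1 2 3 3 3 4 4 5 5 5
  1 2 3 4 4 4 5 5 6 6 6
  1 2 3 4 5 5 6 6 7 7 7
  1 2 3 4 5 5 6 6 7 7 8
  1 2 3 4 5 5 6 7 8 8 9
  1 2 3 4 5 5 6 7 8 9 10
  1 2 3 4 5 6 7 8 9 10 11

reading off 1-entries of Δ²R: w = (4, 2, 9, 7, 3, 1, 5, 11, 8, 10, 6).

8 SE-corners of the 20-cell Rothe diagram give Ess(w):

[(1, 3, 0), (3, 8, 2), (4, 3, 1), (4, 6, 2), (5, 1, 0), (8, 8, 6), (8, 10, 7), (10, 6, 5)]


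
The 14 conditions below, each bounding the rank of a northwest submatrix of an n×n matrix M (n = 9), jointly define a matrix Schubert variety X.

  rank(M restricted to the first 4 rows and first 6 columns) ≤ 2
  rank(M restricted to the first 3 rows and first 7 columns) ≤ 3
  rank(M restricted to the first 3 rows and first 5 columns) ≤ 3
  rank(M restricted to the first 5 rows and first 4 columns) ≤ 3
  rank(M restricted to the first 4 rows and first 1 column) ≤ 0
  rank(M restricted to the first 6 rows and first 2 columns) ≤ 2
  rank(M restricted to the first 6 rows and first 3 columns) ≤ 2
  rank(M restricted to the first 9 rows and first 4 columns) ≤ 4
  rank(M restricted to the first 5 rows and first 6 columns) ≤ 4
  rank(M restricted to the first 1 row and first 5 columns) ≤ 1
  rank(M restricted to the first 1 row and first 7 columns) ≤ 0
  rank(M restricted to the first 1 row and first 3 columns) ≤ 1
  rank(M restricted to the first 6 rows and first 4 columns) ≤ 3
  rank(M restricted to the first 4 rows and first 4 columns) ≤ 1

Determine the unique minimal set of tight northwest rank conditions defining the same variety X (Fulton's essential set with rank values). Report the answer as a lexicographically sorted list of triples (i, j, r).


Recovering R(i,j) via the rank-extension bound from the 14 conditions:

  i=1: 0  0  0  0  0  0  0  1  1
  i=2: 0  1  1  1  1  1  1  2  2
  i=3: 0  1  1  1  2  2  2  3  3
  i=4: 0  1  1  1  2  2  3  4  4
  i=5: 1  2  2  2  3  3  4  5  5
  i=6: 1  2  2  3  4  4  5  6  6
  i=7: 1  2  3  4  5  5  6  7  7
  i=8: 1  2  3  4  5  6  7  8  8
  i=9: 1  2  3  4  5  6  7  8  9

hence w(1..9) = (8, 2, 5, 7, 1, 4, 3, 6, 9).

ℓ(w)=16; the 5 essential cells (i,j,r):

[(1, 7, 0), (4, 1, 0), (4, 4, 1), (4, 6, 2), (6, 3, 2)]


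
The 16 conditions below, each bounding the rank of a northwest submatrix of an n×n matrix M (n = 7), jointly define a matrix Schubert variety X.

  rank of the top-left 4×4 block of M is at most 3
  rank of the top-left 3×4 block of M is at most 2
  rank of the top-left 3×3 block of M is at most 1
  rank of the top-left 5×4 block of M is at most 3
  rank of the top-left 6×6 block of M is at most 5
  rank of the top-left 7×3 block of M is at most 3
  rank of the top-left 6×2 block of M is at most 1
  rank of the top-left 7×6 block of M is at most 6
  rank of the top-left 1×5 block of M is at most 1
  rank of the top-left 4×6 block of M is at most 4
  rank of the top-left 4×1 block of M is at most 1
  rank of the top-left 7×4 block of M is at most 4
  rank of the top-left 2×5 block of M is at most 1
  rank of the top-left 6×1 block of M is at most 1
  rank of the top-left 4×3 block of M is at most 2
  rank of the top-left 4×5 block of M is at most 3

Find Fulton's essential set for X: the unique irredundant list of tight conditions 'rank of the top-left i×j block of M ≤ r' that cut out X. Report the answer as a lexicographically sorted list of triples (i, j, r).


Recovering R(i,j) via the rank-extension bound from the 16 conditions:

  row 1: 1 | 1 | 1 | 1 | 1 | 1 | 1
  row 2: 1 | 1 | 1 | 1 | 1 | 2 | 2
  row 3: 1 | 1 | 1 | 2 | 2 | 3 | 3
  row 4: 1 | 1 | 2 | 3 | 3 | 4 | 4
  row 5: 1 | 1 | 2 | 3 | 4 | 5 | 5
  row 6: 1 | 1 | 2 | 3 | 4 | 5 | 6
  row 7: 1 | 2 | 3 | 4 | 5 | 6 | 7

giving w = (1, 6, 4, 3, 5, 7, 2) via Δ²R.

Rothe diagram D(w) (9 cells), 3 SE-corners (essential conditions):

[(2, 5, 1), (3, 3, 1), (6, 2, 1)]


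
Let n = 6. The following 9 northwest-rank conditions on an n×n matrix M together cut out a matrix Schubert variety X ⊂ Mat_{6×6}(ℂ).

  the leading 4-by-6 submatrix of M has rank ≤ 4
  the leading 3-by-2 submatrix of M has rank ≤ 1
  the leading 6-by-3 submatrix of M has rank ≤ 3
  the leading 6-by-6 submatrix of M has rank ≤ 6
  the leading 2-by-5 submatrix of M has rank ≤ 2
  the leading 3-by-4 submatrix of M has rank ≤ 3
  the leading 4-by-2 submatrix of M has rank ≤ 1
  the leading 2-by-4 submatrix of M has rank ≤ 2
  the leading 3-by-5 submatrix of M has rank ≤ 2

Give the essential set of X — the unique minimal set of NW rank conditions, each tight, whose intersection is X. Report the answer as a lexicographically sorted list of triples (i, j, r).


Rank table r_w(6×6) implied by the 9 constraints:

  i=1: 1 | 1 | 1 | 1 | 1 | 1
  i=2: 1 | 1 | 2 | 2 | 2 | 2
  i=3: 1 | 1 | 2 | 2 | 2 | 3
  i=4: 1 | 1 | 2 | 3 | 3 | 4
  i=5: 1 | 2 | 3 | 4 | 4 | 5
  i=6: 1 | 2 | 3 | 4 | 5 | 6

hence w(1..6) = (1, 3, 6, 4, 2, 5).

|D(w)|=5, |Ess(w)|=2:

[(3, 5, 2), (4, 2, 1)]


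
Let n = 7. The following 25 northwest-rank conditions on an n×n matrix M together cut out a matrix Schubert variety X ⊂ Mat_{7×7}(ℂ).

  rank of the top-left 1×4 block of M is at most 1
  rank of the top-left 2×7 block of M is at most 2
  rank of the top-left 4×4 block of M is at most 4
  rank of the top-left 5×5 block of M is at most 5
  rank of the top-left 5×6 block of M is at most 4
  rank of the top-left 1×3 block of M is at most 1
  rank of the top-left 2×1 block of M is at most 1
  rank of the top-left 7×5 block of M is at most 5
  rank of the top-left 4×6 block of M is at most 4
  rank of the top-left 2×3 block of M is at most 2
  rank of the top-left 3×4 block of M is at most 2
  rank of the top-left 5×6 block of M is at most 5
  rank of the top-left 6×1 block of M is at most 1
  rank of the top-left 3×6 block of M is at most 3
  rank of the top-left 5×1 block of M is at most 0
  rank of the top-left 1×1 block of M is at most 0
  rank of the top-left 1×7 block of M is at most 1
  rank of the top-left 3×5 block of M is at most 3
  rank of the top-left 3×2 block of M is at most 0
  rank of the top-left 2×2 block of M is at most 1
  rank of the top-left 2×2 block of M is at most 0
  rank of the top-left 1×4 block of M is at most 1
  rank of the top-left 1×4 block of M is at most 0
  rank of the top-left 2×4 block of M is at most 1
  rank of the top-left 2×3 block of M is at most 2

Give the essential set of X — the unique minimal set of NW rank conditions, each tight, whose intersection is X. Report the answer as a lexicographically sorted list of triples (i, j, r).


Computing R[i][j] = min implied NW-rank bound (n=7, 25 conditions):

  R[1]: 0 | 0 | 0 | 0 | 1 | 1 | 1
  R[2]: 0 | 0 | 1 | 1 | 2 | 2 | 2
  R[3]: 0 | 0 | 1 | 2 | 3 | 3 | 3
  R[4]: 0 | 1 | 2 | 3 | 4 | 4 | 4
  R[5]: 0 | 1 | 2 | 3 | 4 | 4 | 5
  R[6]: 1 | 2 | 3 | 4 | 5 | 5 | 6
  R[7]: 1 | 2 | 3 | 4 | 5 | 6 | 7

the unique w with this rank table is (5, 3, 4, 2, 7, 1, 6).

|D(w)|=11, |Ess(w)|=4:

[(1, 4, 0), (3, 2, 0), (5, 1, 0), (5, 6, 4)]


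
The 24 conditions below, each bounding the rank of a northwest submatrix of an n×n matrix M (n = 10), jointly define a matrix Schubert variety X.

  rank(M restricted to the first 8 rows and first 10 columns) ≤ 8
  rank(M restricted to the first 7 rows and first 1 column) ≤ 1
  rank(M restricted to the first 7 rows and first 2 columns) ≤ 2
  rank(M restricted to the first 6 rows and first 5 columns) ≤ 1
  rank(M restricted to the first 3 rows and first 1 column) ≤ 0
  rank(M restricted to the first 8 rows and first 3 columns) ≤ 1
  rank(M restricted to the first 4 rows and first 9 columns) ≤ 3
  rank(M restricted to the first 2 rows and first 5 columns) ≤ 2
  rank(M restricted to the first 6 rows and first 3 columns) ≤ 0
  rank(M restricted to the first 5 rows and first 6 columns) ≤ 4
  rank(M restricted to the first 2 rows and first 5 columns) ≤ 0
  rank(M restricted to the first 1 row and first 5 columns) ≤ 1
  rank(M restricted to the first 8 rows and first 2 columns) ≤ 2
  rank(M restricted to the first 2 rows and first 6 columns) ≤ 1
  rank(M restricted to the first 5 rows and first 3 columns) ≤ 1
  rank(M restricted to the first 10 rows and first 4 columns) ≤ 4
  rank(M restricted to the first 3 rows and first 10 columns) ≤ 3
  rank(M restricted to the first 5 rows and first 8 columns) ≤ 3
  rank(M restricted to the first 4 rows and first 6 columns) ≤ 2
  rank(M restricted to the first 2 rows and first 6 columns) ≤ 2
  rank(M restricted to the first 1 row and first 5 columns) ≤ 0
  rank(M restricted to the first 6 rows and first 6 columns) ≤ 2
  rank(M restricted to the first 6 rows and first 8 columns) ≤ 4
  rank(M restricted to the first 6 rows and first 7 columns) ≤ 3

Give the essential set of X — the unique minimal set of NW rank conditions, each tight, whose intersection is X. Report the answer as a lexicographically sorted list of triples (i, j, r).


Recovering R(i,j) via the rank-extension bound from the 24 conditions:

  i=1: 0 0 0 0 0 1 1 1 1 1
  i=2: 0 0 0 0 0 1 2 2 2 2
  i=3: 0 0 0 1 1 2 3 3 3 3
  i=4: 0 0 0 1 1 2 3 3 3 4
  i=5: 0 0 0 1 1 2 3 3 4 5
  i=6: 0 0 0 1 1 2 3 4 5 6
  i=7: 1 1 1 2 2 3 4 5 6 7
  i=8: 1 1 1 2 3 4 5 6 7 8
  i=9: 1 2 2 3 4 5 6 7 8 9
  i=10: 1 2 3 4 5 6 7 8 9 10

giving w = (6, 7, 4, 10, 9, 8, 1, 5, 2, 3) via Δ²R.

|D(w)|=30, |Ess(w)|=6:

[(2, 5, 0), (4, 9, 3), (5, 8, 3), (6, 3, 0), (6, 5, 1), (8, 3, 1)]


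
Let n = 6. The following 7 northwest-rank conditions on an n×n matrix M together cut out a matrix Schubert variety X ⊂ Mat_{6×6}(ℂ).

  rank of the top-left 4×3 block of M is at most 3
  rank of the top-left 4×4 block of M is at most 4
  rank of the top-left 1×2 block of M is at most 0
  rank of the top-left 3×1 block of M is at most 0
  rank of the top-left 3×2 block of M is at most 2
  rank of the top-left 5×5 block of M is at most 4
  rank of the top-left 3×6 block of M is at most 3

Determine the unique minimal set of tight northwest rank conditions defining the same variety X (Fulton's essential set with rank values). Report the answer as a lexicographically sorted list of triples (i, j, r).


Computing R[i][j] = min implied NW-rank bound (n=6, 7 conditions):

  i=1: 0 0 1 1 1 1
  i=2: 0 1 2 2 2 2
  i=3: 0 1 2 3 3 3
  i=4: 1 2 3 4 4 4
  i=5: 1 2 3 4 4 5
  i=6: 1 2 3 4 5 6

hence w(1..6) = (3, 2, 4, 1, 6, 5).

Fulton essential set (3 of the 5 Rothe cells):

[(1, 2, 0), (3, 1, 0), (5, 5, 4)]


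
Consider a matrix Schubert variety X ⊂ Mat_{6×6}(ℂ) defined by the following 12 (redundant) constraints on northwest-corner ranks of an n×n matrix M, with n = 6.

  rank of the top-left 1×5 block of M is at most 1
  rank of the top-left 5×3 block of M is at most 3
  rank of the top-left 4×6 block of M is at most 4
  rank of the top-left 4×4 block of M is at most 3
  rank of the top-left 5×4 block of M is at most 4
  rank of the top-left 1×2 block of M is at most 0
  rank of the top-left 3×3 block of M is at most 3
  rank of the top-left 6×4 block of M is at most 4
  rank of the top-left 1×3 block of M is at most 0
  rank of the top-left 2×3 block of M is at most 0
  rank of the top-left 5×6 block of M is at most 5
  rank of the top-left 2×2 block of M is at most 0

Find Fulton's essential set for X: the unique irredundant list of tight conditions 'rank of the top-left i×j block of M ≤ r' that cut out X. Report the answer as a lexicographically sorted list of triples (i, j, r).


Computing R[i][j] = min implied NW-rank bound (n=6, 12 conditions):

  row 1: 0 0 0 1 1 1
  row 2: 0 0 0 1 2 2
  row 3: 1 1 1 2 3 3
  row 4: 1 2 2 3 4 4
  row 5: 1 2 3 4 5 5
  row 6: 1 2 3 4 5 6

so w = (4, 5, 1, 2, 3, 6).

1 SE-corner of the 6-cell Rothe diagram gives Ess(w):

[(2, 3, 0)]


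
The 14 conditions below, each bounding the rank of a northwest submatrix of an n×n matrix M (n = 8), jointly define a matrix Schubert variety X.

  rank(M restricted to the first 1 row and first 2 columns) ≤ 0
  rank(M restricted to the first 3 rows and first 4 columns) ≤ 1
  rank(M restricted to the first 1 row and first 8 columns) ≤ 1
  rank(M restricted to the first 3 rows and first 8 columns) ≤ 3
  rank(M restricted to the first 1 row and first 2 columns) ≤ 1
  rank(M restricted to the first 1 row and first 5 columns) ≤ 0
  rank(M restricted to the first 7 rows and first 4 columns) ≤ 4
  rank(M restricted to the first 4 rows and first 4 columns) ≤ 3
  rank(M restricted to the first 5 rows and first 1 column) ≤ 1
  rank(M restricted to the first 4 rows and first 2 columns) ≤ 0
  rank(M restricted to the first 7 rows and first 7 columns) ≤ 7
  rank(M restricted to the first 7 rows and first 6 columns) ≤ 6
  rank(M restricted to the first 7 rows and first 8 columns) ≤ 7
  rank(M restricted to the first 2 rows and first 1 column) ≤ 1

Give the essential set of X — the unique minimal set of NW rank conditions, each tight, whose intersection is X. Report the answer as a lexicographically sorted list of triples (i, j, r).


Propagating the 14 rank bounds to every northwest block:

  i=1: 0  0  0  0  0  1  1  1
  i=2: 0  0  1  1  1  2  2  2
  i=3: 0  0  1  1  2  3  3  3
  i=4: 0  0  1  2  3  4  4  4
  i=5: 1  1  2  3  4  5  5  5
  i=6: 1  2  3  4  5  6  6  6
  i=7: 1  2  3  4  5  6  7  7
  i=8: 1  2  3  4  5  6  7  8

hence w(1..8) = (6, 3, 5, 4, 1, 2, 7, 8).

Rothe diagram D(w) (12 cells), 3 SE-corners (essential conditions):

[(1, 5, 0), (3, 4, 1), (4, 2, 0)]


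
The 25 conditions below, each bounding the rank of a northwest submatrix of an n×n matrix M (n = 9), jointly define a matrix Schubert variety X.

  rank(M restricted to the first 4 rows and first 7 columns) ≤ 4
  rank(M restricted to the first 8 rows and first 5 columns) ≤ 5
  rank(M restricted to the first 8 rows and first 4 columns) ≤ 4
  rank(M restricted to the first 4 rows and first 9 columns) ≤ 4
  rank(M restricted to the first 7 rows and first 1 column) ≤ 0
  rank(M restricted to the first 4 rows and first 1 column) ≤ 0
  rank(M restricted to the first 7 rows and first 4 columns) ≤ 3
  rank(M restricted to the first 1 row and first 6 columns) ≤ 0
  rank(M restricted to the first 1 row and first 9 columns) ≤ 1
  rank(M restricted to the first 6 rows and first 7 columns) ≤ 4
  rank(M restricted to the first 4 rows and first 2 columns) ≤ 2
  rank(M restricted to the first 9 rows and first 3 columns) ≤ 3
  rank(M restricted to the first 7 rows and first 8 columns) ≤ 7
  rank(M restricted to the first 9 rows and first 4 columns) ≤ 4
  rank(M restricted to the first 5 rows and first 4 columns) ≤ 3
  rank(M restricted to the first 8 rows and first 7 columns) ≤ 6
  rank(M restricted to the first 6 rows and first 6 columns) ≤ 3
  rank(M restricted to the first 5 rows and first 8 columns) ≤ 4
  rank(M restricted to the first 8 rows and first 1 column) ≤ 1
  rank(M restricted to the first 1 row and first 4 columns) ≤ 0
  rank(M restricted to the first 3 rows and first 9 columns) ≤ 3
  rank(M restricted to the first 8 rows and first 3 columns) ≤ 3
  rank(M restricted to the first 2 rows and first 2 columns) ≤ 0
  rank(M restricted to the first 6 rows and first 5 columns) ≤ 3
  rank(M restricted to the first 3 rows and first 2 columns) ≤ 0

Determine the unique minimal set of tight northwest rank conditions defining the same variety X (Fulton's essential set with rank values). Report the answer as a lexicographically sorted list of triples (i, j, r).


The tightest implied rank at each (i,j), from the 25 conditions:

  R[1]: 0, 0, 0, 0, 0, 0, 1, 1, 1
  R[2]: 0, 0, 1, 1, 1, 1, 2, 2, 2
  R[3]: 0, 0, 1, 2, 2, 2, 3, 3, 3
  R[4]: 0, 1, 2, 3, 3, 3, 4, 4, 4
  R[5]: 0, 1, 2, 3, 3, 3, 4, 4, 5
  R[6]: 0, 1, 2, 3, 3, 3, 4, 5, 6
  R[7]: 0, 1, 2, 3, 4, 4, 5, 6, 7
  R[8]: 1, 2, 3, 4, 5, 5, 6, 7, 8
  R[9]: 1, 2, 3, 4, 5, 6, 7, 8, 9

hence w(1..9) = (7, 3, 4, 2, 9, 8, 5, 1, 6).

D(w) has 19 cells with 5 SE-corners; essential set:

[(1, 6, 0), (3, 2, 0), (5, 8, 4), (6, 6, 3), (7, 1, 0)]


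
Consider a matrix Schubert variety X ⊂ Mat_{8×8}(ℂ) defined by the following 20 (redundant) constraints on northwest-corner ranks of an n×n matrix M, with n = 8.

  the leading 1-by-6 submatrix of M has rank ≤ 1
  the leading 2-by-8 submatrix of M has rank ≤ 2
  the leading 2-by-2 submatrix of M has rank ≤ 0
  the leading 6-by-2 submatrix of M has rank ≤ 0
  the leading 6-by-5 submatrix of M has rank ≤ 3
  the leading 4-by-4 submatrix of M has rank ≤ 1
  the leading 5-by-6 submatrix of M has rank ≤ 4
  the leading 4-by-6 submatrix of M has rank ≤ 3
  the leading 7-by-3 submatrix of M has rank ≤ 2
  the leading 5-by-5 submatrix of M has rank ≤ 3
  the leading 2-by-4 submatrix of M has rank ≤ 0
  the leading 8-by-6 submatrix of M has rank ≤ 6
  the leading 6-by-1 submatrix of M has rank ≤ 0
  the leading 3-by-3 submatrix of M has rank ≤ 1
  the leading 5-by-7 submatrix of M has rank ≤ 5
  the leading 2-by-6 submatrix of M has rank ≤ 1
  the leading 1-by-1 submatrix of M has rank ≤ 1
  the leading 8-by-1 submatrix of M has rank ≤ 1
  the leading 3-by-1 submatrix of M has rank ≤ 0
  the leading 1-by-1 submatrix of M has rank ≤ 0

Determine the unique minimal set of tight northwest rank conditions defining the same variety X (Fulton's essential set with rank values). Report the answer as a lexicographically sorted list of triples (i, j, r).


Rank table r_w(8×8) implied by the 20 constraints:

  R[1]: 0, 0, 0, 0, 1, 1, 1, 1
  R[2]: 0, 0, 0, 0, 1, 1, 2, 2
  R[3]: 0, 0, 1, 1, 2, 2, 3, 3
  R[4]: 0, 0, 1, 1, 2, 3, 4, 4
  R[5]: 0, 0, 1, 2, 3, 4, 5, 5
  R[6]: 0, 0, 1, 2, 3, 4, 5, 6
  R[7]: 1, 1, 2, 3, 4, 5, 6, 7
  R[8]: 1, 2, 3, 4, 5, 6, 7, 8

second differences of R give the permutation w = (5, 7, 3, 6, 4, 8, 1, 2).

ℓ(w)=18; the 4 essential cells (i,j,r):

[(2, 4, 0), (2, 6, 1), (4, 4, 1), (6, 2, 0)]


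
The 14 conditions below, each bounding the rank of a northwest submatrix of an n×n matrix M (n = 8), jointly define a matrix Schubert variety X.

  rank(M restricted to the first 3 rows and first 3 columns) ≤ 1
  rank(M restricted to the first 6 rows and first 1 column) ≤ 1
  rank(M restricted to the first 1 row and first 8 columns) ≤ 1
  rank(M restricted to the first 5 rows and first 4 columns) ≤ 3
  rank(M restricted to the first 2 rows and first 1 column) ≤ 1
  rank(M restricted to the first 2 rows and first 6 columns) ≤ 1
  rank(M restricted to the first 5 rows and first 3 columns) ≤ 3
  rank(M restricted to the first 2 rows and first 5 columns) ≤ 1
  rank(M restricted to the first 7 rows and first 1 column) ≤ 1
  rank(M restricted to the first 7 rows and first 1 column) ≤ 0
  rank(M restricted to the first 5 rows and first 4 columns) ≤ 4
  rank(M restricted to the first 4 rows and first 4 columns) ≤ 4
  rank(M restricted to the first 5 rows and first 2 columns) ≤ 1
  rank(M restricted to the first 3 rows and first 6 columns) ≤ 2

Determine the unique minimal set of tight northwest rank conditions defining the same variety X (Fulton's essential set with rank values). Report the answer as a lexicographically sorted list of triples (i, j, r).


Rank table r_w(8×8) implied by the 14 constraints:

  row 1: 0  1  1  1  1  1  1  1
  row 2: 0  1  1  1  1  1  2  2
  row 3: 0  1  1  2  2  2  3  3
  row 4: 0  1  2  3  3  3  4  4
  row 5: 0  1  2  3  4  4  5  5
  row 6: 0  1  2  3  4  5  6  6
  row 7: 0  1  2  3  4  5  6  7
  row 8: 1  2  3  4  5  6  7  8

reading off 1-entries of Δ²R: w = (2, 7, 4, 3, 5, 6, 8, 1).

ℓ(w)=12; the 3 essential cells (i,j,r):

[(2, 6, 1), (3, 3, 1), (7, 1, 0)]


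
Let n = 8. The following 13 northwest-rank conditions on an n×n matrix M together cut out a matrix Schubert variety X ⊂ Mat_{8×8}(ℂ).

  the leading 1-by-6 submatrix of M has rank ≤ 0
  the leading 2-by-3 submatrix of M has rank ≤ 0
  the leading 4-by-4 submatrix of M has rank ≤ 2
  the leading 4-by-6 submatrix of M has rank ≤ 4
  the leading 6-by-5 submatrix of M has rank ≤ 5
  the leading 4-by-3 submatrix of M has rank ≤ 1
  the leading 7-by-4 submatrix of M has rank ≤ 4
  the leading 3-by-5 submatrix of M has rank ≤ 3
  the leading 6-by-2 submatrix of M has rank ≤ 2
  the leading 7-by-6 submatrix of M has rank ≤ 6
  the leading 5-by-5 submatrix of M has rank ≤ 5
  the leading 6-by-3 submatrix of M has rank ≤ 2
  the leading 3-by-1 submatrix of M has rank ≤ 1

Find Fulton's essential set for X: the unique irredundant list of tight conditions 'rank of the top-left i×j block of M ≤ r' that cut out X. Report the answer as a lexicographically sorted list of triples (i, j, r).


Propagating the 13 rank bounds to every northwest block:

  row 1: 0  0  0  0  0  0  1  1
  row 2: 0  0  0  1  1  1  2  2
  row 3: 1  1  1  2  2  2  3  3
  row 4: 1  1  1  2  3  3  4  4
  row 5: 1  2  2  3  4  4  5  5
  row 6: 1  2  2  3  4  5  6  6
  row 7: 1  2  3  4  5  6  7  7
  row 8: 1  2  3  4  5  6  7  8

so w = (7, 4, 1, 5, 2, 6, 3, 8).

Rothe diagram D(w) (12 cells), 4 SE-corners (essential conditions):

[(1, 6, 0), (2, 3, 0), (4, 3, 1), (6, 3, 2)]


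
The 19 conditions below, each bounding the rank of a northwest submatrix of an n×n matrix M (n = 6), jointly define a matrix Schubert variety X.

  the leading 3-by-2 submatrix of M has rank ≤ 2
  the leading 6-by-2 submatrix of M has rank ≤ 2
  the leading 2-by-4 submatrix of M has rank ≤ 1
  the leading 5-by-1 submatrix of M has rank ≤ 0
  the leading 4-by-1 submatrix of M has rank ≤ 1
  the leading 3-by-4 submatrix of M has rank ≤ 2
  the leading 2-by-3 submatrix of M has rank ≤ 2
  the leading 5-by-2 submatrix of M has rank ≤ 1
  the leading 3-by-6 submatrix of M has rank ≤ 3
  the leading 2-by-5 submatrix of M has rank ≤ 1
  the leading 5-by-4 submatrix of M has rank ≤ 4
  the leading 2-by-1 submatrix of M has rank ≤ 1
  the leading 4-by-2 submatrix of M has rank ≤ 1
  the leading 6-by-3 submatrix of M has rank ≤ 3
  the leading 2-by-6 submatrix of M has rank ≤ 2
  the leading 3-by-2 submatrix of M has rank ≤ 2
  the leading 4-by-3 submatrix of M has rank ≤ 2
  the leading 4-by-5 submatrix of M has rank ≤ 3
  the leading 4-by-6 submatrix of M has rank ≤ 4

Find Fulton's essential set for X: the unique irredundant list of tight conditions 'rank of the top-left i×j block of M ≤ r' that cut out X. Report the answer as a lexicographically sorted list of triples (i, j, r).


Propagating the 19 rank bounds to every northwest block:

  i=1: 0, 1, 1, 1, 1, 1
  i=2: 0, 1, 1, 1, 1, 2
  i=3: 0, 1, 2, 2, 2, 3
  i=4: 0, 1, 2, 3, 3, 4
  i=5: 0, 1, 2, 3, 4, 5
  i=6: 1, 2, 3, 4, 5, 6

second differences of R give the permutation w = (2, 6, 3, 4, 5, 1).

Rothe diagram D(w) (8 cells), 2 SE-corners (essential conditions):

[(2, 5, 1), (5, 1, 0)]


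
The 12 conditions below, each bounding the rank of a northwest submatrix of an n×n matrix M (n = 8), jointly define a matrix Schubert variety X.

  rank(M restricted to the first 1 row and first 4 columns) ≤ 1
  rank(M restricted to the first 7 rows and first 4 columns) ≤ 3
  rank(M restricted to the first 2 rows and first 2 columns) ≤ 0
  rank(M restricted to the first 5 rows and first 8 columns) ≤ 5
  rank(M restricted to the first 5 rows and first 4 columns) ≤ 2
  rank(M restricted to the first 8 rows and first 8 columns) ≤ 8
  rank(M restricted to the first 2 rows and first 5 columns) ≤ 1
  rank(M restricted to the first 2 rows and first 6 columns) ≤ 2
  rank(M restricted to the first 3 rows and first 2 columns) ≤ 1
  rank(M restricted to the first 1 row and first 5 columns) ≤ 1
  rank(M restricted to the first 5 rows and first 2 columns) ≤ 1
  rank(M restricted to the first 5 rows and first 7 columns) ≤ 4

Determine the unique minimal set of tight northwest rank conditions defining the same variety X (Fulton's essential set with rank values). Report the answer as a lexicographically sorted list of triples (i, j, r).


Reconstructing r_w from the 12 given conditions:

  R[1]: 0 0 1 1 1 1 1 1
  R[2]: 0 0 1 1 1 2 2 2
  R[3]: 1 1 2 2 2 3 3 3
  R[4]: 1 1 2 2 3 4 4 4
  R[5]: 1 1 2 2 3 4 4 5
  R[6]: 1 2 3 3 4 5 5 6
  R[7]: 1 2 3 3 4 5 6 7
  R[8]: 1 2 3 4 5 6 7 8

so w = (3, 6, 1, 5, 8, 2, 7, 4).

6 SE-corners of the 12-cell Rothe diagram give Ess(w):

[(2, 2, 0), (2, 5, 1), (5, 2, 1), (5, 4, 2), (5, 7, 4), (7, 4, 3)]


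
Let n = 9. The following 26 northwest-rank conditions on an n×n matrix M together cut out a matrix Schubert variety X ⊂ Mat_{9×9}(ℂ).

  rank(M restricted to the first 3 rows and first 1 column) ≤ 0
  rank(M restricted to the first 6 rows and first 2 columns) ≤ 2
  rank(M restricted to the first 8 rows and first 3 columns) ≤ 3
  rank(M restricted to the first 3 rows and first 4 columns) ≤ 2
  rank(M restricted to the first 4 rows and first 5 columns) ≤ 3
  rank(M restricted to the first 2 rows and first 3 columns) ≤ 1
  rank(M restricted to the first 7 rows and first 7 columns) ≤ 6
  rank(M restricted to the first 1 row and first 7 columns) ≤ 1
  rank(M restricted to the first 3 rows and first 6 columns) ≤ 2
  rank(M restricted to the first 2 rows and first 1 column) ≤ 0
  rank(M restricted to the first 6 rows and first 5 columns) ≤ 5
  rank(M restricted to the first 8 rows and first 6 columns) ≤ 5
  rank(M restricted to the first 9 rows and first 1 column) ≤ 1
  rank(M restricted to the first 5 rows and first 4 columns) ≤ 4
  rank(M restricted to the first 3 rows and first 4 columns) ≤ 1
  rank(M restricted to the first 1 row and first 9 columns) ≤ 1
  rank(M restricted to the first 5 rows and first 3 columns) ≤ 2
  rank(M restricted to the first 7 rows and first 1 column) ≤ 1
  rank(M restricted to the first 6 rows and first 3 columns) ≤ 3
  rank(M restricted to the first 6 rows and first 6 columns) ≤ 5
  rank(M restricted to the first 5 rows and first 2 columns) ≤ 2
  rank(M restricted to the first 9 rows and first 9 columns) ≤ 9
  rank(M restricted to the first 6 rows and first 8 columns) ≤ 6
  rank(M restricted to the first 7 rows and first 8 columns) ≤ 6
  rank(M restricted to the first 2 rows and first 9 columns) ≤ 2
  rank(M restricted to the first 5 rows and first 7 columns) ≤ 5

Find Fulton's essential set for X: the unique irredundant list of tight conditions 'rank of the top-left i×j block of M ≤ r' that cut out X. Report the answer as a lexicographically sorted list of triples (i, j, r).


Propagating the 26 rank bounds to every northwest block:

  0 1 1 1 1 1 1 1 1
  0 1 1 1 2 2 2 2 2
  0 1 1 1 2 2 3 3 3
  1 2 2 2 3 3 4 4 4
  1 2 2 3 4 4 5 5 5
  1 2 3 4 5 5 6 6 6
  1 2 3 4 5 5 6 6 7
  1 2 3 4 5 5 6 7 8
  1 2 3 4 5 6 7 8 9

reading off 1-entries of Δ²R: w = (2, 5, 7, 1, 4, 3, 9, 8, 6).

6 SE-corners of the 12-cell Rothe diagram give Ess(w):

[(3, 1, 0), (3, 4, 1), (3, 6, 2), (5, 3, 2), (7, 8, 6), (8, 6, 5)]


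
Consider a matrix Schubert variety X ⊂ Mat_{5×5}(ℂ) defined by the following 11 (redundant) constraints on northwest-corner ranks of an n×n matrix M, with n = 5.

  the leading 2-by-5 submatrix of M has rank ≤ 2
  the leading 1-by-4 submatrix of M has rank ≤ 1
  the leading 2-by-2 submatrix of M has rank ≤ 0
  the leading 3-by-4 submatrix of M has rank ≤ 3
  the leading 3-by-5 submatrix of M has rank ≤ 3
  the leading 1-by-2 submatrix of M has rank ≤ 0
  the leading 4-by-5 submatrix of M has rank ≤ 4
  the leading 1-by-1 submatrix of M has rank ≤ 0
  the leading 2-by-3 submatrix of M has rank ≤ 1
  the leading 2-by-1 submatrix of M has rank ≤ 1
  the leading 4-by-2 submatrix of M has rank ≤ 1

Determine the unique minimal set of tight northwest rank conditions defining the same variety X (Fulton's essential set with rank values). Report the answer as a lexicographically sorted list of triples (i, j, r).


Computing R[i][j] = min implied NW-rank bound (n=5, 11 conditions):

  R[1]: 0  0  1  1  1
  R[2]: 0  0  1  2  2
  R[3]: 1  1  2  3  3
  R[4]: 1  1  2  3  4
  R[5]: 1  2  3  4  5

reading off 1-entries of Δ²R: w = (3, 4, 1, 5, 2).

D(w) has 5 cells with 2 SE-corners; essential set:

[(2, 2, 0), (4, 2, 1)]


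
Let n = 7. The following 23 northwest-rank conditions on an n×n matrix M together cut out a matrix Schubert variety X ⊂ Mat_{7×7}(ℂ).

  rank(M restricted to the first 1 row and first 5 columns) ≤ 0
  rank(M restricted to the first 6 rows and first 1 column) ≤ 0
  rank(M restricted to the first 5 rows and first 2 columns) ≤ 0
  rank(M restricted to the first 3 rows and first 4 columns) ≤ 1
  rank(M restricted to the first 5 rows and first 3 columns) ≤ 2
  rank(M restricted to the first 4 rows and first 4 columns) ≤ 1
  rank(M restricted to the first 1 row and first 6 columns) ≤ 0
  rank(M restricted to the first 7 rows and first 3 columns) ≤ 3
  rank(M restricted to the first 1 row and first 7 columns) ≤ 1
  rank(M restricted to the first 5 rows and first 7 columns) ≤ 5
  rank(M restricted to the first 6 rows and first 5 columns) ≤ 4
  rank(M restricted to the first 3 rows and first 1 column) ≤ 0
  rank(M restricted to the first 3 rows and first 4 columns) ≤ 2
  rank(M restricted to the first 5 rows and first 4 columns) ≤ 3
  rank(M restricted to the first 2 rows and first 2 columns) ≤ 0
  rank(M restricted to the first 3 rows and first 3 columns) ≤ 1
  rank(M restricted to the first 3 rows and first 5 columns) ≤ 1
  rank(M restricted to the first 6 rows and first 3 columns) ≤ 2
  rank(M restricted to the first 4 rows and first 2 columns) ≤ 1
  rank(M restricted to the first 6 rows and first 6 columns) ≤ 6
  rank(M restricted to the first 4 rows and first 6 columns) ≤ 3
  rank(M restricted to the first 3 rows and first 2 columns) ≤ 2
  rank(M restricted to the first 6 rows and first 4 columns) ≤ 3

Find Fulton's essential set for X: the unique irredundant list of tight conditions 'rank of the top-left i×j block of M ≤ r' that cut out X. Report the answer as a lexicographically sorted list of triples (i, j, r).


Reconstructing r_w from the 23 given conditions:

  i=1: 0, 0, 0, 0, 0, 0, 1
  i=2: 0, 0, 1, 1, 1, 1, 2
  i=3: 0, 0, 1, 1, 1, 2, 3
  i=4: 0, 0, 1, 1, 2, 3, 4
  i=5: 0, 0, 1, 2, 3, 4, 5
  i=6: 0, 1, 2, 3, 4, 5, 6
  i=7: 1, 2, 3, 4, 5, 6, 7

the unique w with this rank table is (7, 3, 6, 5, 4, 2, 1).

5 SE-corners of the 18-cell Rothe diagram give Ess(w):

[(1, 6, 0), (3, 5, 1), (4, 4, 1), (5, 2, 0), (6, 1, 0)]


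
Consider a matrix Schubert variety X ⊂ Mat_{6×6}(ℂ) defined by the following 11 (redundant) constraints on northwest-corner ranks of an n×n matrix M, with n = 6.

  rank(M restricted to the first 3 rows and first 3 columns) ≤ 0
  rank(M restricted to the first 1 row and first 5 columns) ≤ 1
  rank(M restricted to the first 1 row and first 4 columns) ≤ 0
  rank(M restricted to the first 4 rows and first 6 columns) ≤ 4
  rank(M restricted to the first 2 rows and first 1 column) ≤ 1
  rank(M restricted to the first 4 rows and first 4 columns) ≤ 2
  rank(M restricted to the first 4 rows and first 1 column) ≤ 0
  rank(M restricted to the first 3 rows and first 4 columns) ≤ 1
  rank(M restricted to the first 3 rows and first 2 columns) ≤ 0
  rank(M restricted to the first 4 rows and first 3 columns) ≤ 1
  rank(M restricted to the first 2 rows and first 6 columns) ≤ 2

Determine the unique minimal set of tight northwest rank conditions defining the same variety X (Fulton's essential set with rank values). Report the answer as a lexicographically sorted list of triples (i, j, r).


Reconstructing r_w from the 11 given conditions:

  row 1: 0 | 0 | 0 | 0 | 1 | 1
  row 2: 0 | 0 | 0 | 1 | 2 | 2
  row 3: 0 | 0 | 0 | 1 | 2 | 3
  row 4: 0 | 1 | 1 | 2 | 3 | 4
  row 5: 1 | 2 | 2 | 3 | 4 | 5
  row 6: 1 | 2 | 3 | 4 | 5 | 6

the unique w with this rank table is (5, 4, 6, 2, 1, 3).

Rothe diagram D(w) (11 cells), 3 SE-corners (essential conditions):

[(1, 4, 0), (3, 3, 0), (4, 1, 0)]


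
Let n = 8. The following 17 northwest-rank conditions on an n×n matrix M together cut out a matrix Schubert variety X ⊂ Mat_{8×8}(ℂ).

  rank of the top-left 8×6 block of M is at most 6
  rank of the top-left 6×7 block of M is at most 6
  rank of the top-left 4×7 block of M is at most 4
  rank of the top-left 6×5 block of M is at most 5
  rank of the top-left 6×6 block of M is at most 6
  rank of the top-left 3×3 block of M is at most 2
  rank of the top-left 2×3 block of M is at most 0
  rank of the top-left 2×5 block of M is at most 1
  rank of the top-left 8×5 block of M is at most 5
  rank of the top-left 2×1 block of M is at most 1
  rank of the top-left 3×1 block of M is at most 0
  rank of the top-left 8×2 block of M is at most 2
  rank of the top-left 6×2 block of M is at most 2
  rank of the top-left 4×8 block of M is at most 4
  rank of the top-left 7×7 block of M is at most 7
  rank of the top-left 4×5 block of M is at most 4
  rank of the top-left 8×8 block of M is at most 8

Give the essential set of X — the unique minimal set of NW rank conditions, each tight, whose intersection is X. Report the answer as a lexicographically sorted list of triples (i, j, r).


Recovering R(i,j) via the rank-extension bound from the 17 conditions:

  R[1]: 0  0  0  1  1  1  1  1
  R[2]: 0  0  0  1  1  2  2  2
  R[3]: 0  1  1  2  2  3  3  3
  R[4]: 1  2  2  3  3  4  4  4
  R[5]: 1  2  3  4  4  5  5  5
  R[6]: 1  2  3  4  5  6  6  6
  R[7]: 1  2  3  4  5  6  7  7
  R[8]: 1  2  3  4  5  6  7  8

giving w = (4, 6, 2, 1, 3, 5, 7, 8) via Δ²R.

D(w) has 8 cells with 3 SE-corners; essential set:

[(2, 3, 0), (2, 5, 1), (3, 1, 0)]


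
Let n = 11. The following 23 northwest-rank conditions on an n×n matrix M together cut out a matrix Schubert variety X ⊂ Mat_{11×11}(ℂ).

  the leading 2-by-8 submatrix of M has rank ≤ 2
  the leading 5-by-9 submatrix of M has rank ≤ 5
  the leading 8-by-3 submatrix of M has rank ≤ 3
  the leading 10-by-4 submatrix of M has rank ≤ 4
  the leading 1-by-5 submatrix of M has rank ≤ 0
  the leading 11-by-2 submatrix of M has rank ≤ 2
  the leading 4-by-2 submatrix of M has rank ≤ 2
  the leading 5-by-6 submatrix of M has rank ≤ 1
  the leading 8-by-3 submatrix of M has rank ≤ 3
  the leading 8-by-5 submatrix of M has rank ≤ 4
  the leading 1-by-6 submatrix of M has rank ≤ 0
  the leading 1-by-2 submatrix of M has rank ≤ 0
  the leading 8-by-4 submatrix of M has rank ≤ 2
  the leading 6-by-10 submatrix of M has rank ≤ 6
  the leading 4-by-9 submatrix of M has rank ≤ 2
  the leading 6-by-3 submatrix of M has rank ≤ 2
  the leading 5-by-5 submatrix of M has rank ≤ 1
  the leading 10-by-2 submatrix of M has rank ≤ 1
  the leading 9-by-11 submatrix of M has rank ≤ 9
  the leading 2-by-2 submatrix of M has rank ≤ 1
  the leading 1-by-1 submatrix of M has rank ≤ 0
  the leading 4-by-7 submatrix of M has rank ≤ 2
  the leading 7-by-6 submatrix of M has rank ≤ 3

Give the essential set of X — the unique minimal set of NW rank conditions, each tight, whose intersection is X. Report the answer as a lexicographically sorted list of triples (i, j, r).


The tightest implied rank at each (i,j), from the 23 conditions:

  0 0 0 0 0 0 1 1 1 1 1
  1 1 1 1 1 1 2 2 2 2 2
  1 1 1 1 1 1 2 2 2 3 3
  1 1 1 1 1 1 2 2 2 3 4
  1 1 1 1 1 1 2 3 3 4 5
  1 1 2 2 2 2 3 4 4 5 6
  1 1 2 2 3 3 4 5 5 6 7
  1 1 2 2 3 4 5 6 6 7 8
  1 1 2 3 4 5 6 7 7 8 9
  1 1 2 3 4 5 6 7 8 9 10
  1 2 3 4 5 6 7 8 9 10 11

the unique w with this rank table is (7, 1, 10, 11, 8, 3, 5, 6, 4, 9, 2).

|D(w)|=32, |Ess(w)|=5:

[(1, 6, 0), (4, 9, 2), (5, 6, 1), (8, 4, 2), (10, 2, 1)]


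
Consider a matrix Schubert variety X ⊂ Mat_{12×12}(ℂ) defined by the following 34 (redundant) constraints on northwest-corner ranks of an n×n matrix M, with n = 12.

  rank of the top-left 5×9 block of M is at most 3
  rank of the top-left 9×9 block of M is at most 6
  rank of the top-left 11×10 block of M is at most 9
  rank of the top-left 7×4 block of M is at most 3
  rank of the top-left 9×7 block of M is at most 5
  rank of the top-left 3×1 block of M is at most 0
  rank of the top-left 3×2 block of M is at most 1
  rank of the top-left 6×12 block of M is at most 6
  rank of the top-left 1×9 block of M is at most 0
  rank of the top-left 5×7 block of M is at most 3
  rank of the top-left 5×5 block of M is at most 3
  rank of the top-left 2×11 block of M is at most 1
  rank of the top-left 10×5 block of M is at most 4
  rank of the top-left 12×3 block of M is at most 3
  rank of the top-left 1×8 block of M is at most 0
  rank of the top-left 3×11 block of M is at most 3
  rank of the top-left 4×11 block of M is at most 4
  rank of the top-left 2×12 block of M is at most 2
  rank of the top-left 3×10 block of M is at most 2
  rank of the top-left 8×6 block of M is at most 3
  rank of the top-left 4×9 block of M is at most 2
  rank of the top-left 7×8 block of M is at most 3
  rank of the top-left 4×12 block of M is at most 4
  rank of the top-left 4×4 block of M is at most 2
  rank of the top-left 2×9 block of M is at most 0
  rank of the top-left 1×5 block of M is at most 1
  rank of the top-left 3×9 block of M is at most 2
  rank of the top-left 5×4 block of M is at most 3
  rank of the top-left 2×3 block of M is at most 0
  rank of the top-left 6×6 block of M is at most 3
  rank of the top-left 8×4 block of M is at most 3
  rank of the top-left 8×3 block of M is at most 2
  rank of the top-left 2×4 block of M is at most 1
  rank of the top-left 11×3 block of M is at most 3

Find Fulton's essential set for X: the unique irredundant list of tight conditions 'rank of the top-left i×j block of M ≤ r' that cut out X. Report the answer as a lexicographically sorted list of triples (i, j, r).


Computing R[i][j] = min implied NW-rank bound (n=12, 34 conditions):

  row 1: 0 | 0 | 0 | 0 | 0 | 0 | 0 | 0 | 0 | 1 | 1 | 1
  row 2: 0 | 0 | 0 | 0 | 0 | 0 | 0 | 0 | 0 | 1 | 1 | 2
  row 3: 0 | 1 | 1 | 1 | 1 | 1 | 1 | 1 | 1 | 2 | 2 | 3
  row 4: 1 | 2 | 2 | 2 | 2 | 2 | 2 | 2 | 2 | 3 | 3 | 4
  row 5: 1 | 2 | 2 | 3 | 3 | 3 | 3 | 3 | 3 | 4 | 4 | 5
  row 6: 1 | 2 | 2 | 3 | 3 | 3 | 3 | 3 | 4 | 5 | 5 | 6
  row 7: 1 | 2 | 2 | 3 | 3 | 3 | 3 | 3 | 4 | 5 | 6 | 7
  row 8: 1 | 2 | 2 | 3 | 3 | 3 | 4 | 4 | 5 | 6 | 7 | 8
  row 9: 1 | 2 | 3 | 4 | 4 | 4 | 5 | 5 | 6 | 7 | 8 | 9
  row 10: 1 | 2 | 3 | 4 | 4 | 5 | 6 | 6 | 7 | 8 | 9 | 10
  row 11: 1 | 2 | 3 | 4 | 5 | 6 | 7 | 7 | 8 | 9 | 10 | 11
  row 12: 1 | 2 | 3 | 4 | 5 | 6 | 7 | 8 | 9 | 10 | 11 | 12

second differences of R give the permutation w = (10, 12, 2, 1, 4, 9, 11, 7, 3, 6, 5, 8).

D(w) has 35 cells with 7 SE-corners; essential set:

[(2, 9, 0), (2, 11, 1), (3, 1, 0), (7, 8, 3), (8, 3, 2), (8, 6, 3), (10, 5, 4)]
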